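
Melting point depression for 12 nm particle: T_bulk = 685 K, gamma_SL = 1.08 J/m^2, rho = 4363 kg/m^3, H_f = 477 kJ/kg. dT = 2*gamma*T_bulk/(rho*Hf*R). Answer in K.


Radius R = 12/2 = 6 nm = 6e-09 m
Convert H_f = 477 kJ/kg = 477000 J/kg
dT = 2 * gamma_SL * T_bulk / (rho * H_f * R)
dT = 2 * 1.08 * 685 / (4363 * 477000 * 6e-09)
dT = 118.5 K

118.5


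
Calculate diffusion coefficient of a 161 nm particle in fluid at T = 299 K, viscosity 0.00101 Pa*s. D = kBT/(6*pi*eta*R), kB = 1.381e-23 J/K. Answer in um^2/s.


Radius R = 161/2 = 80.5 nm = 8.05e-08 m
D = kB*T / (6*pi*eta*R)
D = 1.381e-23 * 299 / (6 * pi * 0.00101 * 8.05e-08)
D = 2.6943e-12 m^2/s = 2.694 um^2/s

2.694


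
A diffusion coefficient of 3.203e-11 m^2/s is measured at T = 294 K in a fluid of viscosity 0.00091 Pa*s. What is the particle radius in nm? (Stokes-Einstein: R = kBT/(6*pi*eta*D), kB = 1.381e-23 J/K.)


Stokes-Einstein: R = kB*T / (6*pi*eta*D)
R = 1.381e-23 * 294 / (6 * pi * 0.00091 * 3.203e-11)
R = 7.38995e-09 m = 7.39 nm

7.39


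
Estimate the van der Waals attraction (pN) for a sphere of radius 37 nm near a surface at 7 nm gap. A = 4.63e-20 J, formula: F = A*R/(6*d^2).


Convert to SI: R = 37 nm = 3.7e-08 m, d = 7 nm = 7e-09 m
F = A * R / (6 * d^2)
F = 4.63e-20 * 3.7e-08 / (6 * (7e-09)^2)
F = 5.82687e-12 N = 5.827 pN

5.827


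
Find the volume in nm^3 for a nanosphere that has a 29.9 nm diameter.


Radius r = 29.9/2 = 14.95 nm
Volume V = (4/3) * pi * r^3
V = (4/3) * pi * (14.95)^3
V = 13996.27 nm^3

13996.27


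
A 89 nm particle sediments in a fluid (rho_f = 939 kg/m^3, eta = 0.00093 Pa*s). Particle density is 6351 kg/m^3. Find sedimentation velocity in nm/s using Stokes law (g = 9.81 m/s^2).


Radius R = 89/2 nm = 4.45e-08 m
Density difference = 6351 - 939 = 5412 kg/m^3
v = 2 * R^2 * (rho_p - rho_f) * g / (9 * eta)
v = 2 * (4.45e-08)^2 * 5412 * 9.81 / (9 * 0.00093)
v = 2.51218e-08 m/s = 25.1218 nm/s

25.1218


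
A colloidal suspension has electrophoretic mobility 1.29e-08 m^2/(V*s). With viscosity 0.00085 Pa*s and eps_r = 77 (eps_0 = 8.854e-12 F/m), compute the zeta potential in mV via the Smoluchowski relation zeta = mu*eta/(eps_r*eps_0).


Smoluchowski equation: zeta = mu * eta / (eps_r * eps_0)
zeta = 1.29e-08 * 0.00085 / (77 * 8.854e-12)
zeta = 0.016083 V = 16.08 mV

16.08


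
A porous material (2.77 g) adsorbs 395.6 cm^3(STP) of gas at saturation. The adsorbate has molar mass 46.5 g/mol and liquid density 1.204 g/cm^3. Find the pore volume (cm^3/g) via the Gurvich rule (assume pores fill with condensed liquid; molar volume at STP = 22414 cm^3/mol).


Moles adsorbed n = V_ads / 22414 = 395.6 / 22414 = 1.764968e-02 mol
Liquid volume V_liq = n * M / rho_liq = 1.764968e-02 * 46.5 / 1.204 = 0.68165 cm^3
Specific pore volume V_pore = V_liq / m_sample = 0.68165 / 2.77
V_pore = 0.2461 cm^3/g

0.2461


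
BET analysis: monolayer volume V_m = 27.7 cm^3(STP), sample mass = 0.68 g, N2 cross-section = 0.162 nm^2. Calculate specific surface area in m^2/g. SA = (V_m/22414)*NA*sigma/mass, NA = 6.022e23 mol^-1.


Number of moles in monolayer = V_m / 22414 = 27.7 / 22414 = 0.00123583
Number of molecules = moles * NA = 0.00123583 * 6.022e23
SA = molecules * sigma / mass
SA = (27.7 / 22414) * 6.022e23 * 0.162e-18 / 0.68
SA = 177.3 m^2/g

177.3


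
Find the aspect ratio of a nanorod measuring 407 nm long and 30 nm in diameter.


Aspect ratio AR = length / diameter
AR = 407 / 30
AR = 13.57

13.57


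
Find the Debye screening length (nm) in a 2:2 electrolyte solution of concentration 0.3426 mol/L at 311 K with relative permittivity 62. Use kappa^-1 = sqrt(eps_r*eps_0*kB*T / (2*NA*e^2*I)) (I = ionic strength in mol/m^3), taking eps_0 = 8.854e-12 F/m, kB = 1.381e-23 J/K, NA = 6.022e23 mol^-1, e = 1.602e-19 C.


Ionic strength I = 0.3426 * 2^2 * 1000 = 1370.4 mol/m^3
kappa^-1 = sqrt(62 * 8.854e-12 * 1.381e-23 * 311 / (2 * 6.022e23 * (1.602e-19)^2 * 1370.4))
kappa^-1 = 0.236 nm

0.236


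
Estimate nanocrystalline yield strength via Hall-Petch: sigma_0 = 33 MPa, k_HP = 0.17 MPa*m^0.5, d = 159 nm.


d = 159 nm = 1.59e-07 m
sqrt(d) = 0.000398748
Hall-Petch contribution = k / sqrt(d) = 0.17 / 0.000398748 = 426.3 MPa
sigma = sigma_0 + k/sqrt(d) = 33 + 426.3 = 459.3 MPa

459.3


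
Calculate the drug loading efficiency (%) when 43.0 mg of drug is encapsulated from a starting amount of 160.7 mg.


Drug loading efficiency = (drug loaded / drug initial) * 100
DLE = 43.0 / 160.7 * 100
DLE = 0.2676 * 100
DLE = 26.76%

26.76


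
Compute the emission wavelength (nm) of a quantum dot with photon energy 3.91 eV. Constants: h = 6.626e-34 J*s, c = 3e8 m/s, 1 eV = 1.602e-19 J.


Convert energy: E = 3.91 eV = 3.91 * 1.602e-19 = 6.26382e-19 J
lambda = h*c / E = 6.626e-34 * 3e8 / 6.26382e-19
lambda = 3.17346e-07 m = 317.3 nm

317.3


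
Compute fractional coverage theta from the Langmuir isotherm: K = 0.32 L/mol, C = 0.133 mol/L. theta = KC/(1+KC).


Langmuir isotherm: theta = K*C / (1 + K*C)
K*C = 0.32 * 0.133 = 0.04256
theta = 0.04256 / (1 + 0.04256) = 0.04256 / 1.04256
theta = 0.0408

0.0408


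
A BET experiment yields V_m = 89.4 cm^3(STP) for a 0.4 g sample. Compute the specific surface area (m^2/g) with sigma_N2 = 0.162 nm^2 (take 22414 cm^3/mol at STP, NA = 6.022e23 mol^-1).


Number of moles in monolayer = V_m / 22414 = 89.4 / 22414 = 0.00398858
Number of molecules = moles * NA = 0.00398858 * 6.022e23
SA = molecules * sigma / mass
SA = (89.4 / 22414) * 6.022e23 * 0.162e-18 / 0.4
SA = 972.8 m^2/g

972.8


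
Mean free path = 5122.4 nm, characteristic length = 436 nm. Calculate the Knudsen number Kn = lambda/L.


Knudsen number Kn = lambda / L
Kn = 5122.4 / 436
Kn = 11.7486

11.7486


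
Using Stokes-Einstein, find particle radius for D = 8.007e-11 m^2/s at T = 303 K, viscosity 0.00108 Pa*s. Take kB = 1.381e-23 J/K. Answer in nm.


Stokes-Einstein: R = kB*T / (6*pi*eta*D)
R = 1.381e-23 * 303 / (6 * pi * 0.00108 * 8.007e-11)
R = 2.56709e-09 m = 2.57 nm

2.57


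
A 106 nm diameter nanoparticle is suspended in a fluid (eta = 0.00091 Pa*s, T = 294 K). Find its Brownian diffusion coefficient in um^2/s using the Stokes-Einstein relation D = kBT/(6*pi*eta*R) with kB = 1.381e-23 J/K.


Radius R = 106/2 = 53 nm = 5.3e-08 m
D = kB*T / (6*pi*eta*R)
D = 1.381e-23 * 294 / (6 * pi * 0.00091 * 5.3e-08)
D = 4.46604e-12 m^2/s = 4.466 um^2/s

4.466


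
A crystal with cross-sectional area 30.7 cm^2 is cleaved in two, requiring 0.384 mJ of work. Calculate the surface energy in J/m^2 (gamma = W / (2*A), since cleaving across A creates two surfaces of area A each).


Convert: A = 30.7 cm^2 = 0.00307 m^2, W = 0.384 mJ = 0.000384 J
Cleaving exposes two faces of area A, so total new surface = 2*A and gamma = W / (2*A)
gamma = 0.000384 / (2 * 0.00307)
gamma = 0.063 J/m^2

0.063


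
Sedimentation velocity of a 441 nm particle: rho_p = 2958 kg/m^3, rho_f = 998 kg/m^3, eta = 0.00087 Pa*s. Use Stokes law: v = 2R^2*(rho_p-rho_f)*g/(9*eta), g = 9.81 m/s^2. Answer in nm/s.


Radius R = 441/2 nm = 2.205e-07 m
Density difference = 2958 - 998 = 1960 kg/m^3
v = 2 * R^2 * (rho_p - rho_f) * g / (9 * eta)
v = 2 * (2.205e-07)^2 * 1960 * 9.81 / (9 * 0.00087)
v = 2.38787e-07 m/s = 238.7869 nm/s

238.7869


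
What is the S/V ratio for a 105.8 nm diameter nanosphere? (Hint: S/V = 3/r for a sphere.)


Radius r = 105.8/2 = 52.9 nm
S/V = 3 / r = 3 / 52.9
S/V = 0.0567 nm^-1

0.0567


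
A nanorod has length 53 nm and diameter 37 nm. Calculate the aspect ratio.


Aspect ratio AR = length / diameter
AR = 53 / 37
AR = 1.43

1.43


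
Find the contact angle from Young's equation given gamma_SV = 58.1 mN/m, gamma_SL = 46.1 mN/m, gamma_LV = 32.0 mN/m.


cos(theta) = (gamma_SV - gamma_SL) / gamma_LV
cos(theta) = (58.1 - 46.1) / 32.0
cos(theta) = 0.375
theta = arccos(0.375) = 67.98 degrees

67.98


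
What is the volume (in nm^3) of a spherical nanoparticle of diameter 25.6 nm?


Radius r = 25.6/2 = 12.8 nm
Volume V = (4/3) * pi * r^3
V = (4/3) * pi * (12.8)^3
V = 8784.53 nm^3

8784.53


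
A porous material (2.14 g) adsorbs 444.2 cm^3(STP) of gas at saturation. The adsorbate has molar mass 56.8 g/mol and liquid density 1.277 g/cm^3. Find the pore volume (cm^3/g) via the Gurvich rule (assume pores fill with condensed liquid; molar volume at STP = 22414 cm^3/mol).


Moles adsorbed n = V_ads / 22414 = 444.2 / 22414 = 1.981797e-02 mol
Liquid volume V_liq = n * M / rho_liq = 1.981797e-02 * 56.8 / 1.277 = 0.88149 cm^3
Specific pore volume V_pore = V_liq / m_sample = 0.88149 / 2.14
V_pore = 0.4119 cm^3/g

0.4119


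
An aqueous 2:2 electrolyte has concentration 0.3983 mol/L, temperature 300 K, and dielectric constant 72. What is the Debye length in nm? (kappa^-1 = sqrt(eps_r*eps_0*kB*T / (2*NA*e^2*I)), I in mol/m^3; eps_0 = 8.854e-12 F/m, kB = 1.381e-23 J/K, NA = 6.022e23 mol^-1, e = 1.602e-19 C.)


Ionic strength I = 0.3983 * 2^2 * 1000 = 1593.2 mol/m^3
kappa^-1 = sqrt(72 * 8.854e-12 * 1.381e-23 * 300 / (2 * 6.022e23 * (1.602e-19)^2 * 1593.2))
kappa^-1 = 0.232 nm

0.232


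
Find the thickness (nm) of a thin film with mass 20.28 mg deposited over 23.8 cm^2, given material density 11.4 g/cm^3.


Convert: m = 20.28 mg = 2.0280e-05 kg, A = 23.8 cm^2 = 2.3800e-03 m^2, rho = 11.4 g/cm^3 = 11400 kg/m^3
t = m / (A * rho)
t = 2.0280e-05 / (2.3800e-03 * 11400)
t = 7.4746e-07 m = 747.5 nm

747.5


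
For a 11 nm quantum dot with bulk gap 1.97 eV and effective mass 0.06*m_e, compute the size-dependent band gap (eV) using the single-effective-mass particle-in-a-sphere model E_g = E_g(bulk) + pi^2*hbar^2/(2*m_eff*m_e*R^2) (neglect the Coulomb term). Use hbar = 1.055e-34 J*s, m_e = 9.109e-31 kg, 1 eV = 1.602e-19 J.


Radius R = 11/2 nm = 5.5e-09 m
Confinement energy dE = pi^2 * hbar^2 / (2 * m_eff * m_e * R^2)
dE = pi^2 * (1.055e-34)^2 / (2 * 0.06 * 9.109e-31 * (5.5e-09)^2) J, divided by 1.602e-19 J/eV
dE = 0.2074 eV
Total band gap = E_g(bulk) + dE = 1.97 + 0.2074 = 2.1774 eV

2.1774


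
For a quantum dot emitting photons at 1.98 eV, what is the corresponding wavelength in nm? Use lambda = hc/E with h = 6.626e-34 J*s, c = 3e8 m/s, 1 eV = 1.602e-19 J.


Convert energy: E = 1.98 eV = 1.98 * 1.602e-19 = 3.17196e-19 J
lambda = h*c / E = 6.626e-34 * 3e8 / 3.17196e-19
lambda = 6.26679e-07 m = 626.7 nm

626.7


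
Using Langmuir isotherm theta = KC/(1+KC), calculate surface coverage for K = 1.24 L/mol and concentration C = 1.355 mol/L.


Langmuir isotherm: theta = K*C / (1 + K*C)
K*C = 1.24 * 1.355 = 1.6802
theta = 1.6802 / (1 + 1.6802) = 1.6802 / 2.6802
theta = 0.6269

0.6269


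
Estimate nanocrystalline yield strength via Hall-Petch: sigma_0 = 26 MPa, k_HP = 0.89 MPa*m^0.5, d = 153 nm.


d = 153 nm = 1.53e-07 m
sqrt(d) = 0.0003911521
Hall-Petch contribution = k / sqrt(d) = 0.89 / 0.0003911521 = 2275.3 MPa
sigma = sigma_0 + k/sqrt(d) = 26 + 2275.3 = 2301.3 MPa

2301.3


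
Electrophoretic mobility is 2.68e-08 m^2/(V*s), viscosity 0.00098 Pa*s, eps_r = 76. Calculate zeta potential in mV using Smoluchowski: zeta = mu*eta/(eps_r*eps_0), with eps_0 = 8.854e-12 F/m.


Smoluchowski equation: zeta = mu * eta / (eps_r * eps_0)
zeta = 2.68e-08 * 0.00098 / (76 * 8.854e-12)
zeta = 0.039031 V = 39.03 mV

39.03


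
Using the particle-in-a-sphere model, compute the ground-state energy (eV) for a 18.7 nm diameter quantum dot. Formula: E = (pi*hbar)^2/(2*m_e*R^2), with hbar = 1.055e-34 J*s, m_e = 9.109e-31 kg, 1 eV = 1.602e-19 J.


Radius R = 18.7/2 = 9.35 nm = 9.35e-09 m
E = (pi * 1.055e-34)^2 / (2 * 9.109e-31 * (9.35e-09)^2)
E(J) = 6.89733e-22
E = E(J) / 1.602e-19 = 0.0043 eV

0.0043


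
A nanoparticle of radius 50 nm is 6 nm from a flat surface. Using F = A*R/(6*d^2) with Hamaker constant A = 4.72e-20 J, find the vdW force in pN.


Convert to SI: R = 50 nm = 5e-08 m, d = 6 nm = 6e-09 m
F = A * R / (6 * d^2)
F = 4.72e-20 * 5e-08 / (6 * (6e-09)^2)
F = 1.09259e-11 N = 10.926 pN

10.926


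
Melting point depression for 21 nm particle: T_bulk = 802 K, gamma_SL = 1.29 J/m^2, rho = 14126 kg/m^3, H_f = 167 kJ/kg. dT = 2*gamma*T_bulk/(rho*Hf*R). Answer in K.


Radius R = 21/2 = 10.5 nm = 1.05e-08 m
Convert H_f = 167 kJ/kg = 167000 J/kg
dT = 2 * gamma_SL * T_bulk / (rho * H_f * R)
dT = 2 * 1.29 * 802 / (14126 * 167000 * 1.05e-08)
dT = 83.5 K

83.5


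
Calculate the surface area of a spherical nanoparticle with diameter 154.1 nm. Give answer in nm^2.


Radius r = 154.1/2 = 77.05 nm
Surface area SA = 4 * pi * r^2
SA = 4 * pi * (77.05)^2
SA = 74602.8 nm^2

74602.8


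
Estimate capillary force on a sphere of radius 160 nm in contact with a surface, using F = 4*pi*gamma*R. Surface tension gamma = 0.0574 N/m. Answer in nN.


Convert radius: R = 160 nm = 1.6e-07 m
F = 4 * pi * gamma * R
F = 4 * pi * 0.0574 * 1.6e-07
F = 1.1541e-07 N = 115.4095 nN

115.4095


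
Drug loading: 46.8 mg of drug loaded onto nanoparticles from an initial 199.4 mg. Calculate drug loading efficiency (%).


Drug loading efficiency = (drug loaded / drug initial) * 100
DLE = 46.8 / 199.4 * 100
DLE = 0.2347 * 100
DLE = 23.47%

23.47


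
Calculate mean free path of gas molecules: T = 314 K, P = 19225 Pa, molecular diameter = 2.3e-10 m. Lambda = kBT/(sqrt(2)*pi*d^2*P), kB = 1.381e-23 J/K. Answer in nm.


Mean free path: lambda = kB*T / (sqrt(2) * pi * d^2 * P)
lambda = 1.381e-23 * 314 / (sqrt(2) * pi * (2.3e-10)^2 * 19225)
lambda = 9.59702e-07 m
lambda = 959.7 nm

959.7


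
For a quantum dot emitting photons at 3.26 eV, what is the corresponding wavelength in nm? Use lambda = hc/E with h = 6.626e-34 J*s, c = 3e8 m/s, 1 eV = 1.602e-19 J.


Convert energy: E = 3.26 eV = 3.26 * 1.602e-19 = 5.22252e-19 J
lambda = h*c / E = 6.626e-34 * 3e8 / 5.22252e-19
lambda = 3.80621e-07 m = 380.6 nm

380.6


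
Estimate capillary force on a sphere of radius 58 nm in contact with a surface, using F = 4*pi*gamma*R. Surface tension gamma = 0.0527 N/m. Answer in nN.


Convert radius: R = 58 nm = 5.8e-08 m
F = 4 * pi * gamma * R
F = 4 * pi * 0.0527 * 5.8e-08
F = 3.84104e-08 N = 38.4104 nN

38.4104


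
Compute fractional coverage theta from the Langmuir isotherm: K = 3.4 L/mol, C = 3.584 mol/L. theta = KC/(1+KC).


Langmuir isotherm: theta = K*C / (1 + K*C)
K*C = 3.4 * 3.584 = 12.1856
theta = 12.1856 / (1 + 12.1856) = 12.1856 / 13.1856
theta = 0.9242

0.9242


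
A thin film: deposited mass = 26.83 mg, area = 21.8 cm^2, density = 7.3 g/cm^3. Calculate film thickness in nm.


Convert: m = 26.83 mg = 2.6830e-05 kg, A = 21.8 cm^2 = 2.1800e-03 m^2, rho = 7.3 g/cm^3 = 7300 kg/m^3
t = m / (A * rho)
t = 2.6830e-05 / (2.1800e-03 * 7300)
t = 1.6859e-06 m = 1685.9 nm

1685.9


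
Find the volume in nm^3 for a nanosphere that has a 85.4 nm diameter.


Radius r = 85.4/2 = 42.7 nm
Volume V = (4/3) * pi * r^3
V = (4/3) * pi * (42.7)^3
V = 326116.1 nm^3

326116.1


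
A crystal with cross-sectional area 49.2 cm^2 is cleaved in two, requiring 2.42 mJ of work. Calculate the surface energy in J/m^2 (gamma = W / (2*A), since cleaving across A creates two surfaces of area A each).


Convert: A = 49.2 cm^2 = 0.00492 m^2, W = 2.42 mJ = 0.00242 J
Cleaving exposes two faces of area A, so total new surface = 2*A and gamma = W / (2*A)
gamma = 0.00242 / (2 * 0.00492)
gamma = 0.246 J/m^2

0.246


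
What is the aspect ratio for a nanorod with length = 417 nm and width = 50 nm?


Aspect ratio AR = length / diameter
AR = 417 / 50
AR = 8.34

8.34


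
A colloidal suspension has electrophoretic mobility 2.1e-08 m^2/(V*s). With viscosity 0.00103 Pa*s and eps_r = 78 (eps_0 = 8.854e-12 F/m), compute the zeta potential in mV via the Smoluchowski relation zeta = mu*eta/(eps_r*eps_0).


Smoluchowski equation: zeta = mu * eta / (eps_r * eps_0)
zeta = 2.1e-08 * 0.00103 / (78 * 8.854e-12)
zeta = 0.03132 V = 31.32 mV

31.32


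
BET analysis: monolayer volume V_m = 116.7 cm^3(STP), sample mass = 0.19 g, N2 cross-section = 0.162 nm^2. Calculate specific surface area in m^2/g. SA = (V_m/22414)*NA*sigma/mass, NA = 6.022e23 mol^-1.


Number of moles in monolayer = V_m / 22414 = 116.7 / 22414 = 0.00520657
Number of molecules = moles * NA = 0.00520657 * 6.022e23
SA = molecules * sigma / mass
SA = (116.7 / 22414) * 6.022e23 * 0.162e-18 / 0.19
SA = 2673.3 m^2/g

2673.3


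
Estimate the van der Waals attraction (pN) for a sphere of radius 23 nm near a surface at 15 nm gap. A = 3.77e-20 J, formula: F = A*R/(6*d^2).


Convert to SI: R = 23 nm = 2.3e-08 m, d = 15 nm = 1.5e-08 m
F = A * R / (6 * d^2)
F = 3.77e-20 * 2.3e-08 / (6 * (1.5e-08)^2)
F = 6.42296e-13 N = 0.642 pN

0.642


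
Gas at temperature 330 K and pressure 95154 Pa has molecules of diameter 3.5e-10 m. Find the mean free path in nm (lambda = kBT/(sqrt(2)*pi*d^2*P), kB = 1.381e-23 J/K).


Mean free path: lambda = kB*T / (sqrt(2) * pi * d^2 * P)
lambda = 1.381e-23 * 330 / (sqrt(2) * pi * (3.5e-10)^2 * 95154)
lambda = 8.79994e-08 m
lambda = 88.0 nm

88.0


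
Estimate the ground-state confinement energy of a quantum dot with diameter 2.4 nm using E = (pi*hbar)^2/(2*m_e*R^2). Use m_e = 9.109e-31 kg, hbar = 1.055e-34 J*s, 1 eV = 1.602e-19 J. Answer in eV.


Radius R = 2.4/2 = 1.2 nm = 1.2e-09 m
E = (pi * 1.055e-34)^2 / (2 * 9.109e-31 * (1.2e-09)^2)
E(J) = 4.18737e-20
E = E(J) / 1.602e-19 = 0.2614 eV

0.2614


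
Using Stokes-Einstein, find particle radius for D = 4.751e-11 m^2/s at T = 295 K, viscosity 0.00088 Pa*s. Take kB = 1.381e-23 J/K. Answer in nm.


Stokes-Einstein: R = kB*T / (6*pi*eta*D)
R = 1.381e-23 * 295 / (6 * pi * 0.00088 * 4.751e-11)
R = 5.16948e-09 m = 5.17 nm

5.17


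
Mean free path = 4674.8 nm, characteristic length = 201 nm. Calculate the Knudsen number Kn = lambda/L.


Knudsen number Kn = lambda / L
Kn = 4674.8 / 201
Kn = 23.2577

23.2577


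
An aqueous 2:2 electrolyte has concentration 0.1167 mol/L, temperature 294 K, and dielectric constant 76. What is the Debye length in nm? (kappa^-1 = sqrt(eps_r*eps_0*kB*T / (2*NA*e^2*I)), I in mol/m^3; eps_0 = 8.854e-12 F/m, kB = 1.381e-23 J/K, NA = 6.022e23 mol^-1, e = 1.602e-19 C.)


Ionic strength I = 0.1167 * 2^2 * 1000 = 466.8 mol/m^3
kappa^-1 = sqrt(76 * 8.854e-12 * 1.381e-23 * 294 / (2 * 6.022e23 * (1.602e-19)^2 * 466.8))
kappa^-1 = 0.435 nm

0.435


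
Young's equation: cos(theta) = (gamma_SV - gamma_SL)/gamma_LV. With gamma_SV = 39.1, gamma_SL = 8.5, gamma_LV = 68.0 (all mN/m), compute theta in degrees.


cos(theta) = (gamma_SV - gamma_SL) / gamma_LV
cos(theta) = (39.1 - 8.5) / 68.0
cos(theta) = 0.45
theta = arccos(0.45) = 63.26 degrees

63.26


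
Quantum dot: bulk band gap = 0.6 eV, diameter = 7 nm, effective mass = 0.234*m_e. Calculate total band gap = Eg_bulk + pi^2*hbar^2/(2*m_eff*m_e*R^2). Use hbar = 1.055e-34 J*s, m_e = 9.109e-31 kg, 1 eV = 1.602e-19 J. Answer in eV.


Radius R = 7/2 nm = 3.5e-09 m
Confinement energy dE = pi^2 * hbar^2 / (2 * m_eff * m_e * R^2)
dE = pi^2 * (1.055e-34)^2 / (2 * 0.234 * 9.109e-31 * (3.5e-09)^2) J, divided by 1.602e-19 J/eV
dE = 0.1313 eV
Total band gap = E_g(bulk) + dE = 0.6 + 0.1313 = 0.7313 eV

0.7313


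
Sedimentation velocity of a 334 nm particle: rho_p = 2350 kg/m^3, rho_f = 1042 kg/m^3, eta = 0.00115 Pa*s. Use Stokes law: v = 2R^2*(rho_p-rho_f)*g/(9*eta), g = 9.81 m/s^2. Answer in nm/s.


Radius R = 334/2 nm = 1.67e-07 m
Density difference = 2350 - 1042 = 1308 kg/m^3
v = 2 * R^2 * (rho_p - rho_f) * g / (9 * eta)
v = 2 * (1.67e-07)^2 * 1308 * 9.81 / (9 * 0.00115)
v = 6.91511e-08 m/s = 69.1511 nm/s

69.1511


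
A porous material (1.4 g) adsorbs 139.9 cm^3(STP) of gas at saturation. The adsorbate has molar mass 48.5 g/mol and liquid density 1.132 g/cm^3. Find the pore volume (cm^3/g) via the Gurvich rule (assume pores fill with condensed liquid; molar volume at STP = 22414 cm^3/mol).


Moles adsorbed n = V_ads / 22414 = 139.9 / 22414 = 6.241635e-03 mol
Liquid volume V_liq = n * M / rho_liq = 6.241635e-03 * 48.5 / 1.132 = 0.26742 cm^3
Specific pore volume V_pore = V_liq / m_sample = 0.26742 / 1.4
V_pore = 0.191 cm^3/g

0.191


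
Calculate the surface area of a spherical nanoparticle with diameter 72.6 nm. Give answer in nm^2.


Radius r = 72.6/2 = 36.3 nm
Surface area SA = 4 * pi * r^2
SA = 4 * pi * (36.3)^2
SA = 16558.58 nm^2

16558.58


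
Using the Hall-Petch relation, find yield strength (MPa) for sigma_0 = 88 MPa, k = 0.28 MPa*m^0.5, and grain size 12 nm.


d = 12 nm = 1.2e-08 m
sqrt(d) = 0.0001095445
Hall-Petch contribution = k / sqrt(d) = 0.28 / 0.0001095445 = 2556.0 MPa
sigma = sigma_0 + k/sqrt(d) = 88 + 2556.0 = 2644.0 MPa

2644.0


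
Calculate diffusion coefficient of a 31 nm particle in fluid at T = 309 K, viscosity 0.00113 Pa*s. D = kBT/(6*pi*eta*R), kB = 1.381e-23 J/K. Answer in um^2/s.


Radius R = 31/2 = 15.5 nm = 1.55e-08 m
D = kB*T / (6*pi*eta*R)
D = 1.381e-23 * 309 / (6 * pi * 0.00113 * 1.55e-08)
D = 1.29253e-11 m^2/s = 12.925 um^2/s

12.925


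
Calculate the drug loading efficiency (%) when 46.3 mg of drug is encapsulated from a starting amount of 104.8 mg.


Drug loading efficiency = (drug loaded / drug initial) * 100
DLE = 46.3 / 104.8 * 100
DLE = 0.4418 * 100
DLE = 44.18%

44.18


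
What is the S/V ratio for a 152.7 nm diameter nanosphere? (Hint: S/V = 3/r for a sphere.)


Radius r = 152.7/2 = 76.35 nm
S/V = 3 / r = 3 / 76.35
S/V = 0.0393 nm^-1

0.0393


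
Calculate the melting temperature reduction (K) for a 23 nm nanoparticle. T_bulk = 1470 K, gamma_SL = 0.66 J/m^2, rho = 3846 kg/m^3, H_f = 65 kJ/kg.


Radius R = 23/2 = 11.5 nm = 1.15e-08 m
Convert H_f = 65 kJ/kg = 65000 J/kg
dT = 2 * gamma_SL * T_bulk / (rho * H_f * R)
dT = 2 * 0.66 * 1470 / (3846 * 65000 * 1.15e-08)
dT = 674.9 K

674.9


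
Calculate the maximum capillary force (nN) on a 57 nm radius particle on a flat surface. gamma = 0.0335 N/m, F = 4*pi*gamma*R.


Convert radius: R = 57 nm = 5.7e-08 m
F = 4 * pi * gamma * R
F = 4 * pi * 0.0335 * 5.7e-08
F = 2.39955e-08 N = 23.9955 nN

23.9955


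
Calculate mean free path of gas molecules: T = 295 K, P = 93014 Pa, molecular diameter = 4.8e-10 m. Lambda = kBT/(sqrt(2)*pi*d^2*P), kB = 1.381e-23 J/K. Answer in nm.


Mean free path: lambda = kB*T / (sqrt(2) * pi * d^2 * P)
lambda = 1.381e-23 * 295 / (sqrt(2) * pi * (4.8e-10)^2 * 93014)
lambda = 4.27878e-08 m
lambda = 42.79 nm

42.79


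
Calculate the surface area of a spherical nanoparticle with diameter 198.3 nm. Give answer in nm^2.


Radius r = 198.3/2 = 99.15 nm
Surface area SA = 4 * pi * r^2
SA = 4 * pi * (99.15)^2
SA = 123536.5 nm^2

123536.5


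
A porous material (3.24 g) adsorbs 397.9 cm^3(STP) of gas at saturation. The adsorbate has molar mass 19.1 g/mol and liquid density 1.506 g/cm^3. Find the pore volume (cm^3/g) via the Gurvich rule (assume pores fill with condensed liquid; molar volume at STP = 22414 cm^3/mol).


Moles adsorbed n = V_ads / 22414 = 397.9 / 22414 = 1.775230e-02 mol
Liquid volume V_liq = n * M / rho_liq = 1.775230e-02 * 19.1 / 1.506 = 0.22515 cm^3
Specific pore volume V_pore = V_liq / m_sample = 0.22515 / 3.24
V_pore = 0.0695 cm^3/g

0.0695


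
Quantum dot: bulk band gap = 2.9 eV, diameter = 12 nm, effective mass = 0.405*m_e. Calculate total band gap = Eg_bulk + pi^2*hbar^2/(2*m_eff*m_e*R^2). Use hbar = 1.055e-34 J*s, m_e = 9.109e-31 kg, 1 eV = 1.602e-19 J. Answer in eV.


Radius R = 12/2 nm = 6e-09 m
Confinement energy dE = pi^2 * hbar^2 / (2 * m_eff * m_e * R^2)
dE = pi^2 * (1.055e-34)^2 / (2 * 0.405 * 9.109e-31 * (6e-09)^2) J, divided by 1.602e-19 J/eV
dE = 0.0258 eV
Total band gap = E_g(bulk) + dE = 2.9 + 0.0258 = 2.9258 eV

2.9258


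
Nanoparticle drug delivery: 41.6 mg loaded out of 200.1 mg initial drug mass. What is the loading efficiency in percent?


Drug loading efficiency = (drug loaded / drug initial) * 100
DLE = 41.6 / 200.1 * 100
DLE = 0.2079 * 100
DLE = 20.79%

20.79


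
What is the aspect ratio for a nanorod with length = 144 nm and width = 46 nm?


Aspect ratio AR = length / diameter
AR = 144 / 46
AR = 3.13

3.13


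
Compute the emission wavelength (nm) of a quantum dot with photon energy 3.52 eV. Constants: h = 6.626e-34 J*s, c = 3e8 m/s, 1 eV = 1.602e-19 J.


Convert energy: E = 3.52 eV = 3.52 * 1.602e-19 = 5.63904e-19 J
lambda = h*c / E = 6.626e-34 * 3e8 / 5.63904e-19
lambda = 3.52507e-07 m = 352.5 nm

352.5


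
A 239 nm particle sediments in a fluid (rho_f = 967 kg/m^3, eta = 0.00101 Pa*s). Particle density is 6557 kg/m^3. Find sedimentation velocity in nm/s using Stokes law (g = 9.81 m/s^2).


Radius R = 239/2 nm = 1.195e-07 m
Density difference = 6557 - 967 = 5590 kg/m^3
v = 2 * R^2 * (rho_p - rho_f) * g / (9 * eta)
v = 2 * (1.195e-07)^2 * 5590 * 9.81 / (9 * 0.00101)
v = 1.72299e-07 m/s = 172.299 nm/s

172.299


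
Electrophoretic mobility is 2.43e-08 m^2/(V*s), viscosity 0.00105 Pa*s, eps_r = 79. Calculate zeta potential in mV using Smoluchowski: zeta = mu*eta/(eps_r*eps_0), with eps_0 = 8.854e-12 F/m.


Smoluchowski equation: zeta = mu * eta / (eps_r * eps_0)
zeta = 2.43e-08 * 0.00105 / (79 * 8.854e-12)
zeta = 0.036478 V = 36.48 mV

36.48


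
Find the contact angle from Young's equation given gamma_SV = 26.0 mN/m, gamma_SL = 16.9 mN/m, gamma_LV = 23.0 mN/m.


cos(theta) = (gamma_SV - gamma_SL) / gamma_LV
cos(theta) = (26.0 - 16.9) / 23.0
cos(theta) = 0.395652
theta = arccos(0.395652) = 66.69 degrees

66.69


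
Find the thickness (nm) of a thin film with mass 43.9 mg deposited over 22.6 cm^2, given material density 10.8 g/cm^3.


Convert: m = 43.9 mg = 4.3900e-05 kg, A = 22.6 cm^2 = 2.2600e-03 m^2, rho = 10.8 g/cm^3 = 10800 kg/m^3
t = m / (A * rho)
t = 4.3900e-05 / (2.2600e-03 * 10800)
t = 1.7986e-06 m = 1798.6 nm

1798.6


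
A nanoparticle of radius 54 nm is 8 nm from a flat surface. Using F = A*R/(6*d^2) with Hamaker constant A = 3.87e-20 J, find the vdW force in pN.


Convert to SI: R = 54 nm = 5.4e-08 m, d = 8 nm = 8e-09 m
F = A * R / (6 * d^2)
F = 3.87e-20 * 5.4e-08 / (6 * (8e-09)^2)
F = 5.44219e-12 N = 5.442 pN

5.442


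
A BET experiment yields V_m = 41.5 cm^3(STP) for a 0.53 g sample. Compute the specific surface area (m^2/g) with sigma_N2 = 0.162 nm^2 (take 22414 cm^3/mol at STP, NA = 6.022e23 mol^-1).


Number of moles in monolayer = V_m / 22414 = 41.5 / 22414 = 0.00185152
Number of molecules = moles * NA = 0.00185152 * 6.022e23
SA = molecules * sigma / mass
SA = (41.5 / 22414) * 6.022e23 * 0.162e-18 / 0.53
SA = 340.8 m^2/g

340.8


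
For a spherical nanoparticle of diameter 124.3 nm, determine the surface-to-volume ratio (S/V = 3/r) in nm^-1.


Radius r = 124.3/2 = 62.15 nm
S/V = 3 / r = 3 / 62.15
S/V = 0.0483 nm^-1

0.0483


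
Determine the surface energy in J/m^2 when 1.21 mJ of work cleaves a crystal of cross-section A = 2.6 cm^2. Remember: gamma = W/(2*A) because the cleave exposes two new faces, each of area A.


Convert: A = 2.6 cm^2 = 0.00026 m^2, W = 1.21 mJ = 0.00121 J
Cleaving exposes two faces of area A, so total new surface = 2*A and gamma = W / (2*A)
gamma = 0.00121 / (2 * 0.00026)
gamma = 2.327 J/m^2

2.327


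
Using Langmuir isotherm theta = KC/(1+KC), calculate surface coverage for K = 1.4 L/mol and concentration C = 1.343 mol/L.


Langmuir isotherm: theta = K*C / (1 + K*C)
K*C = 1.4 * 1.343 = 1.8802
theta = 1.8802 / (1 + 1.8802) = 1.8802 / 2.8802
theta = 0.6528

0.6528


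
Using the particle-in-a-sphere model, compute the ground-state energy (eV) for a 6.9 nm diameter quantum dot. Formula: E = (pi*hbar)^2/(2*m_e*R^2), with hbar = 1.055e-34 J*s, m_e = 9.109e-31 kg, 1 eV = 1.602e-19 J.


Radius R = 6.9/2 = 3.45 nm = 3.45e-09 m
E = (pi * 1.055e-34)^2 / (2 * 9.109e-31 * (3.45e-09)^2)
E(J) = 5.06601e-21
E = E(J) / 1.602e-19 = 0.0316 eV

0.0316


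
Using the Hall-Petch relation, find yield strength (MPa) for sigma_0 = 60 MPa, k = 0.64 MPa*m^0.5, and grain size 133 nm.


d = 133 nm = 1.33e-07 m
sqrt(d) = 0.0003646917
Hall-Petch contribution = k / sqrt(d) = 0.64 / 0.0003646917 = 1754.9 MPa
sigma = sigma_0 + k/sqrt(d) = 60 + 1754.9 = 1814.9 MPa

1814.9


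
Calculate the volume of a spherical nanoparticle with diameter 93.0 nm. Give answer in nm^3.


Radius r = 93.0/2 = 46.5 nm
Volume V = (4/3) * pi * r^3
V = (4/3) * pi * (46.5)^3
V = 421160.34 nm^3

421160.34


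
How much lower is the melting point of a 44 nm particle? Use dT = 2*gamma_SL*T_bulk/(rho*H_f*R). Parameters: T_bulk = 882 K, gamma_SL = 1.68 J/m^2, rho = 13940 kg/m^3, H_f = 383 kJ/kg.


Radius R = 44/2 = 22 nm = 2.2e-08 m
Convert H_f = 383 kJ/kg = 383000 J/kg
dT = 2 * gamma_SL * T_bulk / (rho * H_f * R)
dT = 2 * 1.68 * 882 / (13940 * 383000 * 2.2e-08)
dT = 25.2 K

25.2


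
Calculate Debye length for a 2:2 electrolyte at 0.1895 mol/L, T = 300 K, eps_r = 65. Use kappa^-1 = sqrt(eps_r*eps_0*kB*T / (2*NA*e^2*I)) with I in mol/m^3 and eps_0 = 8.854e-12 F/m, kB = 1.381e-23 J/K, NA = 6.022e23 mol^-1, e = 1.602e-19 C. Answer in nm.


Ionic strength I = 0.1895 * 2^2 * 1000 = 758 mol/m^3
kappa^-1 = sqrt(65 * 8.854e-12 * 1.381e-23 * 300 / (2 * 6.022e23 * (1.602e-19)^2 * 758))
kappa^-1 = 0.319 nm

0.319


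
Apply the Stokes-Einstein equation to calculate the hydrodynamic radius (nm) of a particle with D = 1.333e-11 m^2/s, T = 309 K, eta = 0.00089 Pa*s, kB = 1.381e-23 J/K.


Stokes-Einstein: R = kB*T / (6*pi*eta*D)
R = 1.381e-23 * 309 / (6 * pi * 0.00089 * 1.333e-11)
R = 1.90823e-08 m = 19.08 nm

19.08


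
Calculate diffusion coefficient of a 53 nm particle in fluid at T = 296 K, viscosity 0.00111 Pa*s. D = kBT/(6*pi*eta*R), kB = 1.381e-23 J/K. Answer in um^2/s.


Radius R = 53/2 = 26.5 nm = 2.65e-08 m
D = kB*T / (6*pi*eta*R)
D = 1.381e-23 * 296 / (6 * pi * 0.00111 * 2.65e-08)
D = 7.37251e-12 m^2/s = 7.373 um^2/s

7.373


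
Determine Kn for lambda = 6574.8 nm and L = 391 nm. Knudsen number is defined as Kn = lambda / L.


Knudsen number Kn = lambda / L
Kn = 6574.8 / 391
Kn = 16.8153

16.8153


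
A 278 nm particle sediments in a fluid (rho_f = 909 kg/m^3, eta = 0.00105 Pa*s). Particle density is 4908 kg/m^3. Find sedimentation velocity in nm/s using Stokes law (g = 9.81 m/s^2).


Radius R = 278/2 nm = 1.39e-07 m
Density difference = 4908 - 909 = 3999 kg/m^3
v = 2 * R^2 * (rho_p - rho_f) * g / (9 * eta)
v = 2 * (1.39e-07)^2 * 3999 * 9.81 / (9 * 0.00105)
v = 1.60416e-07 m/s = 160.4162 nm/s

160.4162


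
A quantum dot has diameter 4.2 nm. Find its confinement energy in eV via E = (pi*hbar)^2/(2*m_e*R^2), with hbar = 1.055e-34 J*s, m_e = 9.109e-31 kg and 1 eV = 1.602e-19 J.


Radius R = 4.2/2 = 2.1 nm = 2.1e-09 m
E = (pi * 1.055e-34)^2 / (2 * 9.109e-31 * (2.1e-09)^2)
E(J) = 1.3673e-20
E = E(J) / 1.602e-19 = 0.0853 eV

0.0853


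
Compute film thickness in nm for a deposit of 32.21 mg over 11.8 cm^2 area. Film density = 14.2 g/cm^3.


Convert: m = 32.21 mg = 3.2210e-05 kg, A = 11.8 cm^2 = 1.1800e-03 m^2, rho = 14.2 g/cm^3 = 14200 kg/m^3
t = m / (A * rho)
t = 3.2210e-05 / (1.1800e-03 * 14200)
t = 1.9223e-06 m = 1922.3 nm

1922.3


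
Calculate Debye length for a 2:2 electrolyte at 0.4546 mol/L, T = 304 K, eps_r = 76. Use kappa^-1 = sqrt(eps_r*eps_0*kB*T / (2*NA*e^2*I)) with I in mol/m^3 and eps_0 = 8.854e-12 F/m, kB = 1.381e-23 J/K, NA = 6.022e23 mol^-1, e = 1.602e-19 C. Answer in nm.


Ionic strength I = 0.4546 * 2^2 * 1000 = 1818.4 mol/m^3
kappa^-1 = sqrt(76 * 8.854e-12 * 1.381e-23 * 304 / (2 * 6.022e23 * (1.602e-19)^2 * 1818.4))
kappa^-1 = 0.224 nm

0.224


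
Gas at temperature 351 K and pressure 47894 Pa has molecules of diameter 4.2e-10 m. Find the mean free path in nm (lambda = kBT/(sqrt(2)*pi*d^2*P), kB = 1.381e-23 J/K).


Mean free path: lambda = kB*T / (sqrt(2) * pi * d^2 * P)
lambda = 1.381e-23 * 351 / (sqrt(2) * pi * (4.2e-10)^2 * 47894)
lambda = 1.29139e-07 m
lambda = 129.14 nm

129.14


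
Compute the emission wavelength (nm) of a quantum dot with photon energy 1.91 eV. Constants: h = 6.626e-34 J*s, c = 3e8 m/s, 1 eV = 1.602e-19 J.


Convert energy: E = 1.91 eV = 1.91 * 1.602e-19 = 3.05982e-19 J
lambda = h*c / E = 6.626e-34 * 3e8 / 3.05982e-19
lambda = 6.49646e-07 m = 649.6 nm

649.6


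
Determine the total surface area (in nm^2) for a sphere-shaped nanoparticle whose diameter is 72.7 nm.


Radius r = 72.7/2 = 36.35 nm
Surface area SA = 4 * pi * r^2
SA = 4 * pi * (36.35)^2
SA = 16604.23 nm^2

16604.23


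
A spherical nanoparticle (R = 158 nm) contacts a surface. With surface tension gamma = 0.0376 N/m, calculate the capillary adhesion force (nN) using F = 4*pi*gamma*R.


Convert radius: R = 158 nm = 1.58e-07 m
F = 4 * pi * gamma * R
F = 4 * pi * 0.0376 * 1.58e-07
F = 7.46543e-08 N = 74.6543 nN

74.6543


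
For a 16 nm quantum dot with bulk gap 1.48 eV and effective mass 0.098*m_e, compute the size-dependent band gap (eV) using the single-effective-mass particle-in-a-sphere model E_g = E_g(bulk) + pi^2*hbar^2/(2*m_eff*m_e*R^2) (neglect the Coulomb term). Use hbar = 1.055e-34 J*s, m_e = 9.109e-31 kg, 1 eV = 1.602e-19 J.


Radius R = 16/2 nm = 8e-09 m
Confinement energy dE = pi^2 * hbar^2 / (2 * m_eff * m_e * R^2)
dE = pi^2 * (1.055e-34)^2 / (2 * 0.098 * 9.109e-31 * (8e-09)^2) J, divided by 1.602e-19 J/eV
dE = 0.06 eV
Total band gap = E_g(bulk) + dE = 1.48 + 0.06 = 1.54 eV

1.54


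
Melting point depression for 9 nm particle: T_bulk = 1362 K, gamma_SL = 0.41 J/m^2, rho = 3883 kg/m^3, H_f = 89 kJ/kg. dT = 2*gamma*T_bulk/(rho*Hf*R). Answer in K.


Radius R = 9/2 = 4.5 nm = 4.5e-09 m
Convert H_f = 89 kJ/kg = 89000 J/kg
dT = 2 * gamma_SL * T_bulk / (rho * H_f * R)
dT = 2 * 0.41 * 1362 / (3883 * 89000 * 4.5e-09)
dT = 718.2 K

718.2


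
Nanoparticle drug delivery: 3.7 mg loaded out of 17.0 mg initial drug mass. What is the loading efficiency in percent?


Drug loading efficiency = (drug loaded / drug initial) * 100
DLE = 3.7 / 17.0 * 100
DLE = 0.2176 * 100
DLE = 21.76%

21.76


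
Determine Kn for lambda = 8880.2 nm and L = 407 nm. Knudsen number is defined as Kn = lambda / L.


Knudsen number Kn = lambda / L
Kn = 8880.2 / 407
Kn = 21.8187

21.8187


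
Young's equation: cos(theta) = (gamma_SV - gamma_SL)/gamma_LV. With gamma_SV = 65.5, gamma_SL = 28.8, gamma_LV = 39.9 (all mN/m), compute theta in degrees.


cos(theta) = (gamma_SV - gamma_SL) / gamma_LV
cos(theta) = (65.5 - 28.8) / 39.9
cos(theta) = 0.919799
theta = arccos(0.919799) = 23.1 degrees

23.1


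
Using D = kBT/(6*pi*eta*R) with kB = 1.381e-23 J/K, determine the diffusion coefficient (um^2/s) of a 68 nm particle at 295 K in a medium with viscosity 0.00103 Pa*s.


Radius R = 68/2 = 34 nm = 3.4e-08 m
D = kB*T / (6*pi*eta*R)
D = 1.381e-23 * 295 / (6 * pi * 0.00103 * 3.4e-08)
D = 6.17161e-12 m^2/s = 6.172 um^2/s

6.172


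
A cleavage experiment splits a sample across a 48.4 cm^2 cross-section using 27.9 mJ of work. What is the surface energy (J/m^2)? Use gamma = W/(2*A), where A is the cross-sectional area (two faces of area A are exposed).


Convert: A = 48.4 cm^2 = 0.00484 m^2, W = 27.9 mJ = 0.0279 J
Cleaving exposes two faces of area A, so total new surface = 2*A and gamma = W / (2*A)
gamma = 0.0279 / (2 * 0.00484)
gamma = 2.882 J/m^2

2.882


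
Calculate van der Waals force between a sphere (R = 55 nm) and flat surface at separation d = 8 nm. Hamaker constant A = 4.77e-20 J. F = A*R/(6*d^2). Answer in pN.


Convert to SI: R = 55 nm = 5.5e-08 m, d = 8 nm = 8e-09 m
F = A * R / (6 * d^2)
F = 4.77e-20 * 5.5e-08 / (6 * (8e-09)^2)
F = 6.83203e-12 N = 6.832 pN

6.832


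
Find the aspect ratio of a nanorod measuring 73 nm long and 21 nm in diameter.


Aspect ratio AR = length / diameter
AR = 73 / 21
AR = 3.48

3.48


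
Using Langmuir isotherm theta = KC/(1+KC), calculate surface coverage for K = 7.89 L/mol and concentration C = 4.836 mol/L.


Langmuir isotherm: theta = K*C / (1 + K*C)
K*C = 7.89 * 4.836 = 38.15604
theta = 38.15604 / (1 + 38.15604) = 38.15604 / 39.15604
theta = 0.9745

0.9745


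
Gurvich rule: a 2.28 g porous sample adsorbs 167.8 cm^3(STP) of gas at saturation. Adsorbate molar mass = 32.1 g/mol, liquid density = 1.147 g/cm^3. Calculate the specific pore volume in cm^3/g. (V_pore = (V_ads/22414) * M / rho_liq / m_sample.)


Moles adsorbed n = V_ads / 22414 = 167.8 / 22414 = 7.486392e-03 mol
Liquid volume V_liq = n * M / rho_liq = 7.486392e-03 * 32.1 / 1.147 = 0.20951 cm^3
Specific pore volume V_pore = V_liq / m_sample = 0.20951 / 2.28
V_pore = 0.0919 cm^3/g

0.0919


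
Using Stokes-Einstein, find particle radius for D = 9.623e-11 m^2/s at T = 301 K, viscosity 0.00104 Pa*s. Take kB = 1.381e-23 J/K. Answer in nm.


Stokes-Einstein: R = kB*T / (6*pi*eta*D)
R = 1.381e-23 * 301 / (6 * pi * 0.00104 * 9.623e-11)
R = 2.20351e-09 m = 2.2 nm

2.2


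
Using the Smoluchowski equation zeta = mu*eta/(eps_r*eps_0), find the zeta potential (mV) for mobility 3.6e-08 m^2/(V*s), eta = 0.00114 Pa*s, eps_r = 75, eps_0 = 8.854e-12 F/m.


Smoluchowski equation: zeta = mu * eta / (eps_r * eps_0)
zeta = 3.6e-08 * 0.00114 / (75 * 8.854e-12)
zeta = 0.061803 V = 61.8 mV

61.8


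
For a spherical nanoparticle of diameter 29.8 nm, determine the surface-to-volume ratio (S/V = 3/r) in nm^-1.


Radius r = 29.8/2 = 14.9 nm
S/V = 3 / r = 3 / 14.9
S/V = 0.2013 nm^-1

0.2013


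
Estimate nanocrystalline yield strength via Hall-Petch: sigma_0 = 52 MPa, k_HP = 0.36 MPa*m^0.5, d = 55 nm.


d = 55 nm = 5.5e-08 m
sqrt(d) = 0.0002345208
Hall-Petch contribution = k / sqrt(d) = 0.36 / 0.0002345208 = 1535.0 MPa
sigma = sigma_0 + k/sqrt(d) = 52 + 1535.0 = 1587.0 MPa

1587.0


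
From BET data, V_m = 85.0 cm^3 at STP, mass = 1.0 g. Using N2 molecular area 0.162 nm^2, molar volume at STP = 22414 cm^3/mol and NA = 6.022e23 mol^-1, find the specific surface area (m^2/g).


Number of moles in monolayer = V_m / 22414 = 85.0 / 22414 = 0.00379227
Number of molecules = moles * NA = 0.00379227 * 6.022e23
SA = molecules * sigma / mass
SA = (85.0 / 22414) * 6.022e23 * 0.162e-18 / 1.0
SA = 370.0 m^2/g

370.0


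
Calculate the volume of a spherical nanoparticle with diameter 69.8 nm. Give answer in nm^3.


Radius r = 69.8/2 = 34.9 nm
Volume V = (4/3) * pi * r^3
V = (4/3) * pi * (34.9)^3
V = 178059.39 nm^3

178059.39


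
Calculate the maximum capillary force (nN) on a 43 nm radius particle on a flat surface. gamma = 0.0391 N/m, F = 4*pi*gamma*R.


Convert radius: R = 43 nm = 4.3e-08 m
F = 4 * pi * gamma * R
F = 4 * pi * 0.0391 * 4.3e-08
F = 2.11278e-08 N = 21.1278 nN

21.1278


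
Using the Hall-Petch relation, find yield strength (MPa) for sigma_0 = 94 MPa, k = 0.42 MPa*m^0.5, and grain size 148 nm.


d = 148 nm = 1.48e-07 m
sqrt(d) = 0.0003847077
Hall-Petch contribution = k / sqrt(d) = 0.42 / 0.0003847077 = 1091.7 MPa
sigma = sigma_0 + k/sqrt(d) = 94 + 1091.7 = 1185.7 MPa

1185.7


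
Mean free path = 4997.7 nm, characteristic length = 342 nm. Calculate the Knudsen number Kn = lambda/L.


Knudsen number Kn = lambda / L
Kn = 4997.7 / 342
Kn = 14.6132

14.6132


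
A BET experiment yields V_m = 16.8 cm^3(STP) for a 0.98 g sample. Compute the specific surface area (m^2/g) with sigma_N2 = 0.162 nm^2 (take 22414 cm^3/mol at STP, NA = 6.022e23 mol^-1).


Number of moles in monolayer = V_m / 22414 = 16.8 / 22414 = 0.00074953
Number of molecules = moles * NA = 0.00074953 * 6.022e23
SA = molecules * sigma / mass
SA = (16.8 / 22414) * 6.022e23 * 0.162e-18 / 0.98
SA = 74.6 m^2/g

74.6


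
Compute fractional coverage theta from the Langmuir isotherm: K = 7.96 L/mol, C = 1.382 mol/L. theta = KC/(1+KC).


Langmuir isotherm: theta = K*C / (1 + K*C)
K*C = 7.96 * 1.382 = 11.00072
theta = 11.00072 / (1 + 11.00072) = 11.00072 / 12.00072
theta = 0.9167

0.9167


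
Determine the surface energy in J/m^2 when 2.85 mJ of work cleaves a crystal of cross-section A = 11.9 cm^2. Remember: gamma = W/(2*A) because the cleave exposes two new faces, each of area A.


Convert: A = 11.9 cm^2 = 0.00119 m^2, W = 2.85 mJ = 0.00285 J
Cleaving exposes two faces of area A, so total new surface = 2*A and gamma = W / (2*A)
gamma = 0.00285 / (2 * 0.00119)
gamma = 1.197 J/m^2

1.197


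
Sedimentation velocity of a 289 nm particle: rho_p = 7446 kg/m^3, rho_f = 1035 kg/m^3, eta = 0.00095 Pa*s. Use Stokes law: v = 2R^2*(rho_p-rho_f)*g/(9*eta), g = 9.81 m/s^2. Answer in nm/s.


Radius R = 289/2 nm = 1.445e-07 m
Density difference = 7446 - 1035 = 6411 kg/m^3
v = 2 * R^2 * (rho_p - rho_f) * g / (9 * eta)
v = 2 * (1.445e-07)^2 * 6411 * 9.81 / (9 * 0.00095)
v = 3.07181e-07 m/s = 307.181 nm/s

307.181
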